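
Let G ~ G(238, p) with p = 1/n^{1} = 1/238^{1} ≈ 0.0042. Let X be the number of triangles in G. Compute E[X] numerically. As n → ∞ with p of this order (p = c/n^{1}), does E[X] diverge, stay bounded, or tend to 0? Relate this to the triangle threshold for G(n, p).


Number of potential triangles: C(238, 3) = 2218636.
Each occurs with probability p³ ≈ (0.0042)³ ≈ 7.41770e-08.
By linearity: E[X] = C(238, 3)·p³ ≈ 2218636 · 7.41770e-08 ≈ 0.165.
Here α = 1, so p = 1/n is exactly at the triangle threshold p ~ 1/n. Asymptotically E[X] → c³/6 = 1³/6 = 1/6 ≈ 0.167, a bounded constant. In this regime the triangle count is asymptotically Poisson(c³/6).

E[X] ≈ 0.165; in regime p = Θ(1/n^{1}) E[X] stays bounded (at the triangle threshold p ~ 1/n).


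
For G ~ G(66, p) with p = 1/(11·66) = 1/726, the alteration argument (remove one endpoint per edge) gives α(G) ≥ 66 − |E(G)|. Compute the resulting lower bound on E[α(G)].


E[|E(G)|] = C(66, 2)·p = 2145 · (1/726) = 65/22.
E[α(G)] ≥ n − E[|E(G)|] = 66 − 65/22 = 1387/22.
Numerically: ≈ 63.0455.
(This is only a lower bound; the true E[α(G)] may be larger.)

E[α(G)] ≥ 1387/22 ≈ 63.0455.


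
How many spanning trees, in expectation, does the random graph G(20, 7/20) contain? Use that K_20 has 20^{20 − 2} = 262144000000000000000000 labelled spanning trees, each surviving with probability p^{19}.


K_20 has 20^{20 − 2} = 262144000000000000000000 labelled spanning trees.
For each such spanning tree H, let X_H = 1 if all 19 edges of H are present in G. Then P[X_H = 1] = p^{19} = (7/20)^{19} = 11398895185373143/5242880000000000000000000.
Summing the indicators: E[X] = Σ_H E[X_H] = 262144000000000000000000 · p^{19} = 262144000000000000000000 · 11398895185373143/5242880000000000000000000 = 11398895185373143/20.
Numerically: E[X] ≈ 5.6994e+14.

E[X] = 262144000000000000000000 · (7/20)^{19} = 11398895185373143/20 ≈ 5.6994e+14.


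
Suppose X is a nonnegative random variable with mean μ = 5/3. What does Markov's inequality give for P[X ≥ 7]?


μ = E[X] = 5/3, a = 7.
Markov: P[X ≥ 7] ≤ μ/a = (5/3)/7 = 5/21.
Numerically: ≈ 0.238095.
(Since a = 7 > μ = 1.666667, the bound 5/21 is < 1 and informative.)

P[X ≥ 7] ≤ 5/21 ≈ 0.238095.


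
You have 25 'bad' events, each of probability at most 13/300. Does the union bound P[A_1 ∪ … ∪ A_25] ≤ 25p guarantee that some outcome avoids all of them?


Union bound: P[∪_{i=1}^{25} A_i] ≤ Σ_i P[A_i] ≤ 25·p = 25·(13/300) = 13/12.
Numerically: 13/12 ≈ 1.08333.
Is 13/12 < 1? NO.
Since the bound 13/12 is ≥ 1, the union bound is uninformative here; it does NOT by itself certify existence.

25·p = 13/12 ≈ 1.08333; existence NOT certified by the union bound.


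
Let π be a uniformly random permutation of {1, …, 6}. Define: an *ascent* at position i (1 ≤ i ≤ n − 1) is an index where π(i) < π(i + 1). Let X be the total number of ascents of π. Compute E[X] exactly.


Write X = Σ X_I over i = 1, …, 5, with X_I the indicator of one ascent.
There are 5 indicators.
For each fixed i, the pair (π(i), π(i+1)) is a uniformly random ordered pair of distinct values from {1, …, 6}; by symmetry P[π(i) < π(i+1)] = 1/2.
By linearity: E[X] = 5 · (1/2) = (6 − 1) · (1/2) = 5/2 ≈ 2.5000.

E[X] = 5/2 = 2.5000.


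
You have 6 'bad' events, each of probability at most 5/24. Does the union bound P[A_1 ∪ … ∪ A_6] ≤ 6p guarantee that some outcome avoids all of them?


Union bound: P[∪_{i=1}^{6} A_i] ≤ Σ_i P[A_i] ≤ 6·p = 6·(5/24) = 5/4.
Numerically: 5/4 ≈ 1.250.
Is 5/4 < 1? NO.
Since the bound 5/4 is ≥ 1, the union bound is uninformative here; it does NOT by itself certify existence.

6·p = 5/4 ≈ 1.250; existence NOT certified by the union bound.


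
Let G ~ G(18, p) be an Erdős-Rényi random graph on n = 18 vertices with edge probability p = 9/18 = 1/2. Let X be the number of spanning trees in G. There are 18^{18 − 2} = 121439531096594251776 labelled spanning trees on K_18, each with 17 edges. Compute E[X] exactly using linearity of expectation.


K_18 has 18^{18 − 2} = 121439531096594251776 labelled spanning trees.
For each such spanning tree H, let X_H = 1 if all 17 edges of H are present in G. Then P[X_H = 1] = p^{17} = (1/2)^{17} = 1/131072.
By linearity: E[X] = Σ_H E[X_H] = 121439531096594251776 · p^{17} = 121439531096594251776 · 1/131072 = 1853020188851841/2.
Numerically: E[X] ≈ 9.2651e+14.

E[X] = 121439531096594251776 · (1/2)^{17} = 1853020188851841/2 ≈ 9.2651e+14.


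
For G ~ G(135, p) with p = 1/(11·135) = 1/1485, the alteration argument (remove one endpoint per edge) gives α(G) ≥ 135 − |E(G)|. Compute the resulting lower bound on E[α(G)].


E[|E(G)|] = C(135, 2)·p = 9045 · (1/1485) = 67/11.
E[α(G)] ≥ n − E[|E(G)|] = 135 − 67/11 = 1418/11.
Numerically: ≈ 128.90909.
(This is only a lower bound; the true E[α(G)] may be larger.)

E[α(G)] ≥ 1418/11 ≈ 128.90909.


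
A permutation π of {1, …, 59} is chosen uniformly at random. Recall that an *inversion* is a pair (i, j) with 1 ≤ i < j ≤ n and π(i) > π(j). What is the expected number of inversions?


Write X = Σ X_I over the C(59, 2) = 1711 pairs i < j, with X_I the indicator of one inversion.
There are 1711 indicators.
For each fixed pair i < j, the values π(i) and π(j) are two distinct elements of {1, …, 59} in uniformly random order; by symmetry P[π(i) > π(j)] = 1/2.
By linearity: E[X] = 1711 · (1/2) = C(59, 2) · (1/2) = 1711/2 = 1711/2 ≈ 855.50000.

E[X] = 1711/2 = 855.50000.


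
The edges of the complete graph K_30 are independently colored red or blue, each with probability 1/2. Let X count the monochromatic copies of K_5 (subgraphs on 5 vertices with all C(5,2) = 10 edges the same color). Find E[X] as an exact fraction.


Let X = Σ_S X_S over the C(30, 5) = 142506 subsets S of size 5, where X_S = 1 if the K_5 on S is monochromatic.
For a fixed S, the K_5 on S has C(5, 2) = 10 edges. P[all 10 edges red] = (1/2)^10, and likewise for blue, so P[monochromatic] = 2·(1/2)^10 = 2^{1 − 10} = 1/512.
Summing: E[X] = C(30, 5) · 2^{1 − 10} = 142506 · 1/512 = 71253/256.
Numerically: E[X] ≈ 278.3320.

E[X] = C(30,5)·2^(1−C(5,2)) = 71253/256 ≈ 278.3320.


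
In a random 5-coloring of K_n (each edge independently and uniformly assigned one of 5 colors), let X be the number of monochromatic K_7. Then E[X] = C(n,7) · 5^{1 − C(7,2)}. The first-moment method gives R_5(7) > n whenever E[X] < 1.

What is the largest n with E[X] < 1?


We need C(n, 7) · 5^{1 − 21} < 1, i.e. C(n, 7) < 5^{21 − 1} = 95367431640625.
Check values of n near the boundary:
  n = 332: C(332, 7) = 82772214646616; 82772214646616 < 95367431640625? YES
  n = 333: C(333, 7) = 84549532139028; 84549532139028 < 95367431640625? YES
  n = 334: C(334, 7) = 86359460961576; 86359460961576 < 95367431640625? YES
  n = 335: C(335, 7) = 88202498238195; 88202498238195 < 95367431640625? YES
  n = 336: C(336, 7) = 90079147136880; 90079147136880 < 95367431640625? YES
  n = 337: C(337, 7) = 91989916924632; 91989916924632 < 95367431640625? YES
  n = 338: C(338, 7) = 93935323022736; 93935323022736 < 95367431640625? YES
  n = 339: C(339, 7) = 95915887062372; 95915887062372 < 95367431640625? NO
  n = 340: C(340, 7) = 97932136940560; 97932136940560 < 95367431640625? NO
The largest n with C(n, 7) < 95367431640625 is n = 338 (where E[X] = 93935323022736/95367431640625 ≈ 0.984983). Hence R_5(7) > 338, i.e. R_5(7) ≥ 339.

Largest n = 338; hence R_5(7) > 338.


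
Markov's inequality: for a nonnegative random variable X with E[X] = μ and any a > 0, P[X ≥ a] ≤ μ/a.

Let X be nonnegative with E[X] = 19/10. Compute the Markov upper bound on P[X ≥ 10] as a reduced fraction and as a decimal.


μ = E[X] = 19/10, a = 10.
Markov: P[X ≥ 10] ≤ μ/a = (19/10)/10 = 19/100.
Numerically: ≈ 0.19000.
(Since a = 10 > μ = 1.90000, the bound 19/100 is < 1 and informative.)

P[X ≥ 10] ≤ 19/100 ≈ 0.19000.


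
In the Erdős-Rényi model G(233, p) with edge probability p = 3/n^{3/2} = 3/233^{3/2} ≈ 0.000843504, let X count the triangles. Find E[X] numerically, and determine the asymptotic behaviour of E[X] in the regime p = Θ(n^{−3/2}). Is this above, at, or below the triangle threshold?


Number of potential triangles: C(233, 3) = 2081156.
Each occurs with probability p³ ≈ (0.000843504)³ ≈ 6.00153191e-10.
By linearity: E[X] = C(233, 3)·p³ ≈ 2081156 · 6.00153191e-10 ≈ 0.001249.
Since α = 3/2 > 1, p = c/n^{3/2} = o(1/n) is below the triangle threshold p ~ 1/n. Asymptotically E[X] ~ (c³/6)·n^{3(1−α)} = (3³/6)·n^{-1.5} → 0, so by Markov's inequality G has no triangles w.h.p.

E[X] ≈ 0.001249; in regime p = Θ(1/n^{3/2}) E[X] tends to 0 (below the triangle threshold p ~ 1/n).


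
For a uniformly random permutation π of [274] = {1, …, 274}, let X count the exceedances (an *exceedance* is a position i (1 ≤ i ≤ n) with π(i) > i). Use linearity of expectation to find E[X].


Write X = Σ_{i=1}^{274} X_i, where X_i = 1_{π(i) > i}.
For each fixed i, π(i) is uniform over {1, …, 274} (marginal of a uniform permutation), so P[π(i) > i] = (n − i)/n. Summing: Σ_{i=1}^{274} (n − i)/n = (0 + 1 + … + 273)/274 = 274(274 − 1)/(2·274) = (274 − 1)/2.
Hence E[X] = Σ_{i=1}^{274} (274 − i)/274 = 273/2 ≈ 136.500000.

E[X] = 273/2 = 136.500000.


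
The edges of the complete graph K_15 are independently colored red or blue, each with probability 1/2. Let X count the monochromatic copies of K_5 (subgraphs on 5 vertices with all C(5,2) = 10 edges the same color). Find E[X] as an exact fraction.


Let X = Σ_S X_S over the C(15, 5) = 3003 subsets S of size 5, where X_S = 1 if the K_5 on S is monochromatic.
For a fixed S, the K_5 on S has C(5, 2) = 10 edges. P[all 10 edges red] = (1/2)^10, and likewise for blue, so P[monochromatic] = 2·(1/2)^10 = 2^{1 − 10} = 1/512.
By linearity: E[X] = C(15, 5) · 2^{1 − 10} = 3003 · 1/512 = 3003/512.
Numerically: E[X] ≈ 5.865234.

E[X] = C(15,5)·2^(1−C(5,2)) = 3003/512 ≈ 5.865234.


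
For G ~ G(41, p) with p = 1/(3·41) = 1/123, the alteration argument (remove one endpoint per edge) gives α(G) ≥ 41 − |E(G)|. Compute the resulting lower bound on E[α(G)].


E[|E(G)|] = C(41, 2)·p = 820 · (1/123) = 20/3.
E[α(G)] ≥ n − E[|E(G)|] = 41 − 20/3 = 103/3.
Numerically: ≈ 34.33333.
(This is only a lower bound; the true E[α(G)] may be larger.)

E[α(G)] ≥ 103/3 ≈ 34.33333.


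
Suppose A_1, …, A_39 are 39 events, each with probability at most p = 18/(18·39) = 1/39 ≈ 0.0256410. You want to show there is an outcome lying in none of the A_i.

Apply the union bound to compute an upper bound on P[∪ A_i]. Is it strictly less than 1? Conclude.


Union bound: P[∪_{i=1}^{39} A_i] ≤ Σ_i P[A_i] ≤ 39·p = 39·(1/39) = 1.
Numerically: 1 ≈ 1.0000000.
Is 1 < 1? NO.
Since the bound 1 is ≥ 1, the union bound is uninformative here; it does NOT by itself certify existence.

39·p = 1 ≈ 1.0000000; existence NOT certified by the union bound.


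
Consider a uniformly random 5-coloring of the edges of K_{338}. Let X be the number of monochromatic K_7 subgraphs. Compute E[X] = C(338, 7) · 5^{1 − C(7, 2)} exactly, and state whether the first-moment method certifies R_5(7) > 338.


E[X] = C(338, 7) · 5^{1 − 21} = 93935323022736 · 5^{−20} = 93935323022736/95367431640625.
As a reduced fraction: E[X] = 93935323022736/95367431640625 ≈ 0.984983.
Is E[X] < 1? YES.
Since E[X] < 1, there exists a 5-coloring of K_{338} with no monochromatic K_7; hence R_5(7) > 338.

E[X] = 93935323022736/95367431640625 ≈ 0.984983; E[X] < 1, so R_5(7) > 338.


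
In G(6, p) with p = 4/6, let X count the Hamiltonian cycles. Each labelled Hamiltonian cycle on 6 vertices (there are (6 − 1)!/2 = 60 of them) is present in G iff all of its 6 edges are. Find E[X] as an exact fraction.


K_6 has (6 − 1)!/2 = 60 labelled Hamiltonian cycles.
For each such Hamiltonian cycle H, let X_H = 1 if all 6 edges of H are present in G. Then P[X_H = 1] = p^{6} = (2/3)^{6} = 64/729.
Summing the indicators: E[X] = Σ_H E[X_H] = 60 · p^{6} = 60 · 64/729 = 1280/243.
Numerically: E[X] ≈ 5.27.

E[X] = 60 · (2/3)^{6} = 1280/243 ≈ 5.27.


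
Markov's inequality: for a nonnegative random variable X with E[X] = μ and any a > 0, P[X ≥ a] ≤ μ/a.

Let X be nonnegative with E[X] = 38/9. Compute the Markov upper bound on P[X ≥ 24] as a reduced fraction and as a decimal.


μ = E[X] = 38/9, a = 24.
Markov: P[X ≥ 24] ≤ μ/a = (38/9)/24 = 19/108.
Numerically: ≈ 0.17593.
(Since a = 24 > μ = 4.22222, the bound 19/108 is < 1 and informative.)

P[X ≥ 24] ≤ 19/108 ≈ 0.17593.


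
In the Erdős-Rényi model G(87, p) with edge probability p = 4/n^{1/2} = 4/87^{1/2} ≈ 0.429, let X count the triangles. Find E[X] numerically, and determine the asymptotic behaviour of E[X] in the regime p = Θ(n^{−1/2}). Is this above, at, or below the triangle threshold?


Number of potential triangles: C(87, 3) = 105995.
Each occurs with probability p³ ≈ (0.429)³ ≈ 7.88680e-02.
By linearity: E[X] = C(87, 3)·p³ ≈ 105995 · 7.88680e-02 ≈ 8359.619.
Since α = 1/2 < 1, p = c/n^{1/2} ≫ 1/n is above the triangle threshold p ~ 1/n. Asymptotically E[X] ~ (c³/6)·n^{3(1−α)} = (4³/6)·n^{1.5} → ∞; triangles are abundant w.h.p.

E[X] ≈ 8359.619; in regime p = Θ(1/n^{1/2}) E[X] diverges (above the triangle threshold p ~ 1/n).


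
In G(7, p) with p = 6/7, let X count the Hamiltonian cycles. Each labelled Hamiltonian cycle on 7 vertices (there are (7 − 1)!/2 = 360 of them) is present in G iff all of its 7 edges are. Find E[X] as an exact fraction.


K_7 has (7 − 1)!/2 = 360 labelled Hamiltonian cycles.
For each such Hamiltonian cycle H, let X_H = 1 if all 7 edges of H are present in G. Then P[X_H = 1] = p^{7} = (6/7)^{7} = 279936/823543.
By linearity of expectation: E[X] = Σ_H E[X_H] = 360 · p^{7} = 360 · 279936/823543 = 100776960/823543.
Numerically: E[X] ≈ 122.37.

E[X] = 360 · (6/7)^{7} = 100776960/823543 ≈ 122.37.


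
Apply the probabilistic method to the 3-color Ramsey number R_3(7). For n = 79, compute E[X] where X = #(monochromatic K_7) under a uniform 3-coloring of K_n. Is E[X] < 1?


E[X] = C(79, 7) · 3^{1 − 21} = 2898753715 · 3^{−20} = 2898753715/3486784401.
As a reduced fraction: E[X] = 2898753715/3486784401 ≈ 0.8313544.
Is E[X] < 1? YES.
Since E[X] < 1, there exists a 3-coloring of K_{79} with no monochromatic K_7; hence R_3(7) > 79.

E[X] = 2898753715/3486784401 ≈ 0.8313544; E[X] < 1, so R_3(7) > 79.


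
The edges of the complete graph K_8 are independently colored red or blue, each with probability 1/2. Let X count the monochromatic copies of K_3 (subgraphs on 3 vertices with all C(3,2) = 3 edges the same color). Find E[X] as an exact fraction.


Let X = Σ_S X_S over the C(8, 3) = 56 subsets S of size 3, where X_S = 1 if the K_3 on S is monochromatic.
For a fixed S, the K_3 on S has C(3, 2) = 3 edges. P[all 3 edges red] = (1/2)^3, and likewise for blue, so P[monochromatic] = 2·(1/2)^3 = 2^{1 − 3} = 1/4.
By linearity of expectation: E[X] = C(8, 3) · 2^{1 − 3} = 56 · 1/4 = 14.
Numerically: E[X] ≈ 14.00000.

E[X] = C(8,3)·2^(1−C(3,2)) = 14 ≈ 14.00000.


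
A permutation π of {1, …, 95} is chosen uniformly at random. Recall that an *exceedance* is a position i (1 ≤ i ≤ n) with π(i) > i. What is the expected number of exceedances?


Write X = Σ_{i=1}^{95} X_i, where X_i = 1_{π(i) > i}.
For each fixed i, π(i) is uniform over {1, …, 95} (marginal of a uniform permutation), so P[π(i) > i] = (n − i)/n. Summing: Σ_{i=1}^{95} (n − i)/n = (0 + 1 + … + 94)/95 = 95(95 − 1)/(2·95) = (95 − 1)/2.
Hence E[X] = Σ_{i=1}^{95} (95 − i)/95 = 47 ≈ 47.000.

E[X] = 47 = 47.000.


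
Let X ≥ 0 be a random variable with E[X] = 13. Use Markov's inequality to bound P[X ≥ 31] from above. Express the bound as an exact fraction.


μ = E[X] = 13, a = 31.
Markov: P[X ≥ 31] ≤ μ/a = (13)/31 = 13/31.
Numerically: ≈ 0.4194.
(Since a = 31 > μ = 13.0000, the bound 13/31 is < 1 and informative.)

P[X ≥ 31] ≤ 13/31 ≈ 0.4194.


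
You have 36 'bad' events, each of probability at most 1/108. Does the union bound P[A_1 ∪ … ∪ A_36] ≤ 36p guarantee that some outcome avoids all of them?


Union bound: P[∪_{i=1}^{36} A_i] ≤ Σ_i P[A_i] ≤ 36·p = 36·(1/108) = 1/3.
Numerically: 1/3 ≈ 0.3333.
Is 1/3 < 1? YES.
Since P[∪ A_i] ≤ 1/3 < 1, the complement has P[∩ A_i^c] ≥ 1 − 1/3 = 2/3 > 0, so some outcome avoids every A_i.

36·p = 1/3 ≈ 0.3333; existence CERTIFIED by the union bound.


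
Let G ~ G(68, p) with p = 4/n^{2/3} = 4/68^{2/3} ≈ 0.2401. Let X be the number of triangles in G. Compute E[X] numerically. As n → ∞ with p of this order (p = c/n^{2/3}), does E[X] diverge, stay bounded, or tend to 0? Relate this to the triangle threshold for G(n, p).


Number of potential triangles: C(68, 3) = 50116.
Each occurs with probability p³ ≈ (0.2401)³ ≈ 1.3840830e-02.
By linearity: E[X] = C(68, 3)·p³ ≈ 50116 · 1.3840830e-02 ≈ 693.64706.
Since α = 2/3 < 1, p = c/n^{2/3} ≫ 1/n is above the triangle threshold p ~ 1/n. Asymptotically E[X] ~ (c³/6)·n^{3(1−α)} = (4³/6)·n^{1} → ∞; triangles are abundant w.h.p.

E[X] ≈ 693.64706; in regime p = Θ(1/n^{2/3}) E[X] diverges (above the triangle threshold p ~ 1/n).


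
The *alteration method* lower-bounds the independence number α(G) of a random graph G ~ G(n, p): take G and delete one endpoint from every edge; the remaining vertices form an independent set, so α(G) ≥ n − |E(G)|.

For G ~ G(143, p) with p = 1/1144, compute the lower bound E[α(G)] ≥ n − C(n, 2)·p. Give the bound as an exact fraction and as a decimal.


E[|E(G)|] = C(143, 2)·p = 10153 · (1/1144) = 71/8.
E[α(G)] ≥ n − E[|E(G)|] = 143 − 71/8 = 1073/8.
Numerically: ≈ 134.1250.
(This is only a lower bound; the true E[α(G)] may be larger.)

E[α(G)] ≥ 1073/8 ≈ 134.1250.


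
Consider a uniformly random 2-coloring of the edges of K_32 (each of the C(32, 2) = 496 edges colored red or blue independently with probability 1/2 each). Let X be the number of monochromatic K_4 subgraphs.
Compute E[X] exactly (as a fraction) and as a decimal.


Let X = Σ_S X_S over the C(32, 4) = 35960 subsets S of size 4, where X_S = 1 if the K_4 on S is monochromatic.
For a fixed S, the K_4 on S has C(4, 2) = 6 edges. P[all 6 edges red] = (1/2)^6, and likewise for blue, so P[monochromatic] = 2·(1/2)^6 = 2^{1 − 6} = 1/32.
By linearity of expectation: E[X] = C(32, 4) · 2^{1 − 6} = 35960 · 1/32 = 4495/4.
Numerically: E[X] ≈ 1123.750.

E[X] = C(32,4)·2^(1−C(4,2)) = 4495/4 ≈ 1123.750.


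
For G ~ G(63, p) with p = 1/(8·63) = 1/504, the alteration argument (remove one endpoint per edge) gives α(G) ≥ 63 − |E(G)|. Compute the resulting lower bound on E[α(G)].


E[|E(G)|] = C(63, 2)·p = 1953 · (1/504) = 31/8.
E[α(G)] ≥ n − E[|E(G)|] = 63 − 31/8 = 473/8.
Numerically: ≈ 59.125000.
(This is only a lower bound; the true E[α(G)] may be larger.)

E[α(G)] ≥ 473/8 ≈ 59.125000.


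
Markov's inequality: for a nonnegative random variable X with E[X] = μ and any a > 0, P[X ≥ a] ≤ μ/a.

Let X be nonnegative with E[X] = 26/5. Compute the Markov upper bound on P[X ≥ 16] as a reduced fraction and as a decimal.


μ = E[X] = 26/5, a = 16.
Markov: P[X ≥ 16] ≤ μ/a = (26/5)/16 = 13/40.
Numerically: ≈ 0.32500.
(Since a = 16 > μ = 5.20000, the bound 13/40 is < 1 and informative.)

P[X ≥ 16] ≤ 13/40 ≈ 0.32500.


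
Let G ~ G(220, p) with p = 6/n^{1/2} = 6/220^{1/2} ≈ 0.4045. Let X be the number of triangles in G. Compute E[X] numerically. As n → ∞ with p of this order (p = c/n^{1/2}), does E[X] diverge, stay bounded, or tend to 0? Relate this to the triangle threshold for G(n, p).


Number of potential triangles: C(220, 3) = 1750540.
Each occurs with probability p³ ≈ (0.4045)³ ≈ 6.619417e-02.
By linearity: E[X] = C(220, 3)·p³ ≈ 1750540 · 6.619417e-02 ≈ 115875.5394.
Since α = 1/2 < 1, p = c/n^{1/2} ≫ 1/n is above the triangle threshold p ~ 1/n. Asymptotically E[X] ~ (c³/6)·n^{3(1−α)} = (6³/6)·n^{1.5} → ∞; triangles are abundant w.h.p.

E[X] ≈ 115875.5394; in regime p = Θ(1/n^{1/2}) E[X] diverges (above the triangle threshold p ~ 1/n).


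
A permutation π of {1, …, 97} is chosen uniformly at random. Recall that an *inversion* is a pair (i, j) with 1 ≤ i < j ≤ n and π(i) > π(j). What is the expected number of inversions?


Write X = Σ X_I over the C(97, 2) = 4656 pairs i < j, with X_I the indicator of one inversion.
There are 4656 indicators.
For each fixed pair i < j, the values π(i) and π(j) are two distinct elements of {1, …, 97} in uniformly random order; by symmetry P[π(i) > π(j)] = 1/2.
By linearity: E[X] = 4656 · (1/2) = C(97, 2) · (1/2) = 4656/2 = 2328 ≈ 2328.000000.

E[X] = 2328 = 2328.000000.


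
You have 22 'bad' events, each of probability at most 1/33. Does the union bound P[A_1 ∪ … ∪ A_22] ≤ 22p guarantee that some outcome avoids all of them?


Union bound: P[∪_{i=1}^{22} A_i] ≤ Σ_i P[A_i] ≤ 22·p = 22·(1/33) = 2/3.
Numerically: 2/3 ≈ 0.666667.
Is 2/3 < 1? YES.
Since P[∪ A_i] ≤ 2/3 < 1, the complement has P[∩ A_i^c] ≥ 1 − 2/3 = 1/3 > 0, so some outcome avoids every A_i.

22·p = 2/3 ≈ 0.666667; existence CERTIFIED by the union bound.


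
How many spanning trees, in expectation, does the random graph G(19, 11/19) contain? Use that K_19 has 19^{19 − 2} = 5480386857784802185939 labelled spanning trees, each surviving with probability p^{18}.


K_19 has 19^{19 − 2} = 5480386857784802185939 labelled spanning trees.
For each such spanning tree H, let X_H = 1 if all 18 edges of H are present in G. Then P[X_H = 1] = p^{18} = (11/19)^{18} = 5559917313492231481/104127350297911241532841.
By linearity: E[X] = Σ_H E[X_H] = 5480386857784802185939 · p^{18} = 5480386857784802185939 · 5559917313492231481/104127350297911241532841 = 5559917313492231481/19.
Numerically: E[X] ≈ 2.92627e+17.

E[X] = 5480386857784802185939 · (11/19)^{18} = 5559917313492231481/19 ≈ 2.92627e+17.


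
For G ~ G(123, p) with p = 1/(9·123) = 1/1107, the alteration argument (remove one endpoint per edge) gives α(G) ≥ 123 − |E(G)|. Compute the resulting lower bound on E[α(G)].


E[|E(G)|] = C(123, 2)·p = 7503 · (1/1107) = 61/9.
E[α(G)] ≥ n − E[|E(G)|] = 123 − 61/9 = 1046/9.
Numerically: ≈ 116.22222.
(This is only a lower bound; the true E[α(G)] may be larger.)

E[α(G)] ≥ 1046/9 ≈ 116.22222.


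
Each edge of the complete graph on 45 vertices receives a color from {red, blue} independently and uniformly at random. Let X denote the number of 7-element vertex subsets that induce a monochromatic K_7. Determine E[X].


Let X = Σ_S X_S over the C(45, 7) = 45379620 subsets S of size 7, where X_S = 1 if the K_7 on S is monochromatic.
For a fixed S, the K_7 on S has C(7, 2) = 21 edges. P[all 21 edges red] = (1/2)^21, and likewise for blue, so P[monochromatic] = 2·(1/2)^21 = 2^{1 − 21} = 1/1048576.
Summing: E[X] = C(45, 7) · 2^{1 − 21} = 45379620 · 1/1048576 = 11344905/262144.
Numerically: E[X] ≈ 43.277378.

E[X] = C(45,7)·2^(1−C(7,2)) = 11344905/262144 ≈ 43.277378.


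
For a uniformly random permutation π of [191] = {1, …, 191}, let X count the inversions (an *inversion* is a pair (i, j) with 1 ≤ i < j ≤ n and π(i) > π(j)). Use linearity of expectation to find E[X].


Write X = Σ X_I over the C(191, 2) = 18145 pairs i < j, with X_I the indicator of one inversion.
There are 18145 indicators.
For each fixed pair i < j, the values π(i) and π(j) are two distinct elements of {1, …, 191} in uniformly random order; by symmetry P[π(i) > π(j)] = 1/2.
By linearity: E[X] = 18145 · (1/2) = C(191, 2) · (1/2) = 18145/2 = 18145/2 ≈ 9072.5000.

E[X] = 18145/2 = 9072.5000.


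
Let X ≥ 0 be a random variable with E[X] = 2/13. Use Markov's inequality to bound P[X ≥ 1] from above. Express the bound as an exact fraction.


μ = E[X] = 2/13, a = 1.
Markov: P[X ≥ 1] ≤ μ/a = (2/13)/1 = 2/13.
Numerically: ≈ 0.15385.
(Since a = 1 > μ = 0.15385, the bound 2/13 is < 1 and informative.)

P[X ≥ 1] ≤ 2/13 ≈ 0.15385.


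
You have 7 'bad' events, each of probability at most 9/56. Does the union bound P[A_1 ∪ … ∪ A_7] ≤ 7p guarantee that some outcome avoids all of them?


Union bound: P[∪_{i=1}^{7} A_i] ≤ Σ_i P[A_i] ≤ 7·p = 7·(9/56) = 9/8.
Numerically: 9/8 ≈ 1.12500.
Is 9/8 < 1? NO.
Since the bound 9/8 is ≥ 1, the union bound is uninformative here; it does NOT by itself certify existence.

7·p = 9/8 ≈ 1.12500; existence NOT certified by the union bound.


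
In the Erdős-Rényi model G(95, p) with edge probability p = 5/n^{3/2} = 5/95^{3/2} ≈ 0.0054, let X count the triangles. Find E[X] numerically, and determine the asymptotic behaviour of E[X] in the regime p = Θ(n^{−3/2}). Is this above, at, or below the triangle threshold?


Number of potential triangles: C(95, 3) = 138415.
Each occurs with probability p³ ≈ (0.0054)³ ≈ 1.574540e-07.
By linearity: E[X] = C(95, 3)·p³ ≈ 138415 · 1.574540e-07 ≈ 0.0218.
Since α = 3/2 > 1, p = c/n^{3/2} = o(1/n) is below the triangle threshold p ~ 1/n. Asymptotically E[X] ~ (c³/6)·n^{3(1−α)} = (5³/6)·n^{-1.5} → 0, so by Markov's inequality G has no triangles w.h.p.

E[X] ≈ 0.0218; in regime p = Θ(1/n^{3/2}) E[X] tends to 0 (below the triangle threshold p ~ 1/n).


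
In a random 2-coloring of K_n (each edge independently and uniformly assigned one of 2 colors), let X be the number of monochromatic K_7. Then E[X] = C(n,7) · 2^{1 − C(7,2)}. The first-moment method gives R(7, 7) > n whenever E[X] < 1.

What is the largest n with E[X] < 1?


We need C(n, 7) · 2^{1 − 21} < 1, i.e. C(n, 7) < 2^{21 − 1} = 1048576.
Check values of n near the boundary:
  n = 25: C(25, 7) = 480700; 480700 < 1048576? YES
  n = 26: C(26, 7) = 657800; 657800 < 1048576? YES
  n = 27: C(27, 7) = 888030; 888030 < 1048576? YES
  n = 28: C(28, 7) = 1184040; 1184040 < 1048576? NO
The largest n with C(n, 7) < 1048576 is n = 27 (where E[X] = 444015/524288 ≈ 0.847). Hence R(7, 7) > 27, i.e. R(7, 7) ≥ 28.

Largest n = 27; hence R(7, 7) > 27.


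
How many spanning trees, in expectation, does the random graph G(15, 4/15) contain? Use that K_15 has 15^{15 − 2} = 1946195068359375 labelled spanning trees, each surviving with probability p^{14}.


K_15 has 15^{15 − 2} = 1946195068359375 labelled spanning trees.
For each such spanning tree H, let X_H = 1 if all 14 edges of H are present in G. Then P[X_H = 1] = p^{14} = (4/15)^{14} = 268435456/29192926025390625.
Summing the indicators: E[X] = Σ_H E[X_H] = 1946195068359375 · p^{14} = 1946195068359375 · 268435456/29192926025390625 = 268435456/15.
Numerically: E[X] ≈ 1.7896e+07.

E[X] = 1946195068359375 · (4/15)^{14} = 268435456/15 ≈ 1.7896e+07.


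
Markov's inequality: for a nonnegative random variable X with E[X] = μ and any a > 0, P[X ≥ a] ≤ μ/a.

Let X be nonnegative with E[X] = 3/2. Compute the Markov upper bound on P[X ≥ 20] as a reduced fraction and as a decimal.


μ = E[X] = 3/2, a = 20.
Markov: P[X ≥ 20] ≤ μ/a = (3/2)/20 = 3/40.
Numerically: ≈ 0.07500.
(Since a = 20 > μ = 1.50000, the bound 3/40 is < 1 and informative.)

P[X ≥ 20] ≤ 3/40 ≈ 0.07500.


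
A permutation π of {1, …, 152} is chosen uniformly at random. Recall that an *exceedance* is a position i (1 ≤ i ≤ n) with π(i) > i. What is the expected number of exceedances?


Write X = Σ_{i=1}^{152} X_i, where X_i = 1_{π(i) > i}.
For each fixed i, π(i) is uniform over {1, …, 152} (marginal of a uniform permutation), so P[π(i) > i] = (n − i)/n. Summing: Σ_{i=1}^{152} (n − i)/n = (0 + 1 + … + 151)/152 = 152(152 − 1)/(2·152) = (152 − 1)/2.
Hence E[X] = Σ_{i=1}^{152} (152 − i)/152 = 151/2 ≈ 75.5000.

E[X] = 151/2 = 75.5000.


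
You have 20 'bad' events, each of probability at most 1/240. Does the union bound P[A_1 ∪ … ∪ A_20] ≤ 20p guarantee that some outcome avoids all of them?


Union bound: P[∪_{i=1}^{20} A_i] ≤ Σ_i P[A_i] ≤ 20·p = 20·(1/240) = 1/12.
Numerically: 1/12 ≈ 0.083333.
Is 1/12 < 1? YES.
Since P[∪ A_i] ≤ 1/12 < 1, the complement has P[∩ A_i^c] ≥ 1 − 1/12 = 11/12 > 0, so some outcome avoids every A_i.

20·p = 1/12 ≈ 0.083333; existence CERTIFIED by the union bound.


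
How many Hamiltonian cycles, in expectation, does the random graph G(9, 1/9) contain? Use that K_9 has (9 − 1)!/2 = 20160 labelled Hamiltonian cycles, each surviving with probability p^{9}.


K_9 has (9 − 1)!/2 = 20160 labelled Hamiltonian cycles.
For each such Hamiltonian cycle H, let X_H = 1 if all 9 edges of H are present in G. Then P[X_H = 1] = p^{9} = (1/9)^{9} = 1/387420489.
By linearity of expectation: E[X] = Σ_H E[X_H] = 20160 · p^{9} = 20160 · 1/387420489 = 2240/43046721.
Numerically: E[X] ≈ 5.2036e-05.

E[X] = 20160 · (1/9)^{9} = 2240/43046721 ≈ 5.2036e-05.


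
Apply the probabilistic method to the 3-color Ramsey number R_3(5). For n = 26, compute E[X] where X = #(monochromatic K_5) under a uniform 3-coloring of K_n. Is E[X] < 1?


E[X] = C(26, 5) · 3^{1 − 10} = 65780 · 3^{−9} = 65780/19683.
As a reduced fraction: E[X] = 65780/19683 ≈ 3.341970.
Is E[X] < 1? NO.
Since E[X] ≥ 1, the first-moment bound is inconclusive at n = 26; it does NOT by itself certify R_3(5) > 26.

E[X] = 65780/19683 ≈ 3.341970; E[X] ≥ 1; first-moment method inconclusive here.


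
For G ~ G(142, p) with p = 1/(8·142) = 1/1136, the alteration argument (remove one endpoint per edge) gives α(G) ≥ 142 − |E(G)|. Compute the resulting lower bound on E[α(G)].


E[|E(G)|] = C(142, 2)·p = 10011 · (1/1136) = 141/16.
E[α(G)] ≥ n − E[|E(G)|] = 142 − 141/16 = 2131/16.
Numerically: ≈ 133.188.
(This is only a lower bound; the true E[α(G)] may be larger.)

E[α(G)] ≥ 2131/16 ≈ 133.188.


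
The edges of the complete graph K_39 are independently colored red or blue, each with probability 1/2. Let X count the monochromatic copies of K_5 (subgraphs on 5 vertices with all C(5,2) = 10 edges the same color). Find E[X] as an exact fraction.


Let X = Σ_S X_S over the C(39, 5) = 575757 subsets S of size 5, where X_S = 1 if the K_5 on S is monochromatic.
For a fixed S, the K_5 on S has C(5, 2) = 10 edges. P[all 10 edges red] = (1/2)^10, and likewise for blue, so P[monochromatic] = 2·(1/2)^10 = 2^{1 − 10} = 1/512.
By linearity: E[X] = C(39, 5) · 2^{1 − 10} = 575757 · 1/512 = 575757/512.
Numerically: E[X] ≈ 1124.52539.

E[X] = C(39,5)·2^(1−C(5,2)) = 575757/512 ≈ 1124.52539.


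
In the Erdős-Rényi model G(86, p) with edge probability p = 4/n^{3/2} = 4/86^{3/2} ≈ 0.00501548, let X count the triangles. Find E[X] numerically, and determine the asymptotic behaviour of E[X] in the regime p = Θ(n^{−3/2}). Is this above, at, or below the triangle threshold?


Number of potential triangles: C(86, 3) = 102340.
Each occurs with probability p³ ≈ (0.00501548)³ ≈ 1.26164434e-07.
By linearity: E[X] = C(86, 3)·p³ ≈ 102340 · 1.26164434e-07 ≈ 0.012912.
Since α = 3/2 > 1, p = c/n^{3/2} = o(1/n) is below the triangle threshold p ~ 1/n. Asymptotically E[X] ~ (c³/6)·n^{3(1−α)} = (4³/6)·n^{-1.5} → 0, so by Markov's inequality G has no triangles w.h.p.

E[X] ≈ 0.012912; in regime p = Θ(1/n^{3/2}) E[X] tends to 0 (below the triangle threshold p ~ 1/n).


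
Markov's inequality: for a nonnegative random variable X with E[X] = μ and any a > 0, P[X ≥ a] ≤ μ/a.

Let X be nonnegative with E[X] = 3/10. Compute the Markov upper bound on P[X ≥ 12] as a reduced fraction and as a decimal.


μ = E[X] = 3/10, a = 12.
Markov: P[X ≥ 12] ≤ μ/a = (3/10)/12 = 1/40.
Numerically: ≈ 0.02500.
(Since a = 12 > μ = 0.30000, the bound 1/40 is < 1 and informative.)

P[X ≥ 12] ≤ 1/40 ≈ 0.02500.


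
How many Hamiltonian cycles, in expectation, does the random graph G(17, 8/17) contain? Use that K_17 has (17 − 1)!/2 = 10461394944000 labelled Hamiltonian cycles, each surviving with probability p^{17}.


K_17 has (17 − 1)!/2 = 10461394944000 labelled Hamiltonian cycles.
For each such Hamiltonian cycle H, let X_H = 1 if all 17 edges of H are present in G. Then P[X_H = 1] = p^{17} = (8/17)^{17} = 2251799813685248/827240261886336764177.
Summing the indicators: E[X] = Σ_H E[X_H] = 10461394944000 · p^{17} = 10461394944000 · 2251799813685248/827240261886336764177 = 23556967185786995434586112000/827240261886336764177.
Numerically: E[X] ≈ 2.8477e+07.

E[X] = 10461394944000 · (8/17)^{17} = 23556967185786995434586112000/827240261886336764177 ≈ 2.8477e+07.


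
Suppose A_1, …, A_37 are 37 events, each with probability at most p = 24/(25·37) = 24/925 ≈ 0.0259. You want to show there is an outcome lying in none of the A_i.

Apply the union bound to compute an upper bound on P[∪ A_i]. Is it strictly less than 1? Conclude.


Union bound: P[∪_{i=1}^{37} A_i] ≤ Σ_i P[A_i] ≤ 37·p = 37·(24/925) = 24/25.
Numerically: 24/25 ≈ 0.9600.
Is 24/25 < 1? YES.
Since P[∪ A_i] ≤ 24/25 < 1, the complement has P[∩ A_i^c] ≥ 1 − 24/25 = 1/25 > 0, so some outcome avoids every A_i.

37·p = 24/25 ≈ 0.9600; existence CERTIFIED by the union bound.


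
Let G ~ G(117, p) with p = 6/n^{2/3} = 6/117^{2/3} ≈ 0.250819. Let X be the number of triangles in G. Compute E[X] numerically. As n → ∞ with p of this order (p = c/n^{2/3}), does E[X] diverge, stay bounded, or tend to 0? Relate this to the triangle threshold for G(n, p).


Number of potential triangles: C(117, 3) = 260130.
Each occurs with probability p³ ≈ (0.250819)³ ≈ 1.57790927e-02.
By linearity: E[X] = C(117, 3)·p³ ≈ 260130 · 1.57790927e-02 ≈ 4104.615385.
Since α = 2/3 < 1, p = c/n^{2/3} ≫ 1/n is above the triangle threshold p ~ 1/n. Asymptotically E[X] ~ (c³/6)·n^{3(1−α)} = (6³/6)·n^{1} → ∞; triangles are abundant w.h.p.

E[X] ≈ 4104.615385; in regime p = Θ(1/n^{2/3}) E[X] diverges (above the triangle threshold p ~ 1/n).


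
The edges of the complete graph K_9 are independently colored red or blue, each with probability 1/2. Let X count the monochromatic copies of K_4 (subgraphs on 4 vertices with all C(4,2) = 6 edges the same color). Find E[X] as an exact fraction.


Let X = Σ_S X_S over the C(9, 4) = 126 subsets S of size 4, where X_S = 1 if the K_4 on S is monochromatic.
For a fixed S, the K_4 on S has C(4, 2) = 6 edges. P[all 6 edges red] = (1/2)^6, and likewise for blue, so P[monochromatic] = 2·(1/2)^6 = 2^{1 − 6} = 1/32.
By linearity of expectation: E[X] = C(9, 4) · 2^{1 − 6} = 126 · 1/32 = 63/16.
Numerically: E[X] ≈ 3.938.

E[X] = C(9,4)·2^(1−C(4,2)) = 63/16 ≈ 3.938.


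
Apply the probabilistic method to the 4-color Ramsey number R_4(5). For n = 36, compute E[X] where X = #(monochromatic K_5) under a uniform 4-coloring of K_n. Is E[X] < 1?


E[X] = C(36, 5) · 4^{1 − 10} = 376992 · 4^{−9} = 376992/262144.
As a reduced fraction: E[X] = 11781/8192 ≈ 1.438.
Is E[X] < 1? NO.
Since E[X] ≥ 1, the first-moment bound is inconclusive at n = 36; it does NOT by itself certify R_4(5) > 36.

E[X] = 11781/8192 ≈ 1.438; E[X] ≥ 1; first-moment method inconclusive here.


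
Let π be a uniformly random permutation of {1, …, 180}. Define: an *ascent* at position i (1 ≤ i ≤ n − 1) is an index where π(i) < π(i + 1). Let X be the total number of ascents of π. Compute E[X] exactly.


Write X = Σ X_I over i = 1, …, 179, with X_I the indicator of one ascent.
There are 179 indicators.
For each fixed i, the pair (π(i), π(i+1)) is a uniformly random ordered pair of distinct values from {1, …, 180}; by symmetry P[π(i) < π(i+1)] = 1/2.
By linearity: E[X] = 179 · (1/2) = (180 − 1) · (1/2) = 179/2 ≈ 89.50000.

E[X] = 179/2 = 89.50000.


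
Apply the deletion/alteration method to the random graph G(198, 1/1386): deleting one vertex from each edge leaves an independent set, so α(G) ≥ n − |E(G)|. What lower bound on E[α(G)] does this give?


E[|E(G)|] = C(198, 2)·p = 19503 · (1/1386) = 197/14.
E[α(G)] ≥ n − E[|E(G)|] = 198 − 197/14 = 2575/14.
Numerically: ≈ 183.928571.
(This is only a lower bound; the true E[α(G)] may be larger.)

E[α(G)] ≥ 2575/14 ≈ 183.928571.


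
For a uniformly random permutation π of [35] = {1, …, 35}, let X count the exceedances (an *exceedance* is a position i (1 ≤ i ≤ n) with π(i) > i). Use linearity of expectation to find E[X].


Write X = Σ_{i=1}^{35} X_i, where X_i = 1_{π(i) > i}.
For each fixed i, π(i) is uniform over {1, …, 35} (marginal of a uniform permutation), so P[π(i) > i] = (n − i)/n. Summing: Σ_{i=1}^{35} (n − i)/n = (0 + 1 + … + 34)/35 = 35(35 − 1)/(2·35) = (35 − 1)/2.
Hence E[X] = Σ_{i=1}^{35} (35 − i)/35 = 17 ≈ 17.0000.

E[X] = 17 = 17.0000.


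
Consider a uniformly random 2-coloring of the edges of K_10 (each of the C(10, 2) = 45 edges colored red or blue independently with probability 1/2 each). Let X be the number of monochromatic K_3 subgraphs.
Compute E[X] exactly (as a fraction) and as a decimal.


Let X = Σ_S X_S over the C(10, 3) = 120 subsets S of size 3, where X_S = 1 if the K_3 on S is monochromatic.
For a fixed S, the K_3 on S has C(3, 2) = 3 edges. P[all 3 edges red] = (1/2)^3, and likewise for blue, so P[monochromatic] = 2·(1/2)^3 = 2^{1 − 3} = 1/4.
By linearity: E[X] = C(10, 3) · 2^{1 − 3} = 120 · 1/4 = 30.
Numerically: E[X] ≈ 30.000000.

E[X] = C(10,3)·2^(1−C(3,2)) = 30 ≈ 30.000000.


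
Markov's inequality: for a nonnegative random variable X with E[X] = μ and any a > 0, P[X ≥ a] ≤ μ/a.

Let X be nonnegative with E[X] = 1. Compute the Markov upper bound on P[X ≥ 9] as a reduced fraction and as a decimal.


μ = E[X] = 1, a = 9.
Markov: P[X ≥ 9] ≤ μ/a = (1)/9 = 1/9.
Numerically: ≈ 0.1111.
(Since a = 9 > μ = 1.0000, the bound 1/9 is < 1 and informative.)

P[X ≥ 9] ≤ 1/9 ≈ 0.1111.


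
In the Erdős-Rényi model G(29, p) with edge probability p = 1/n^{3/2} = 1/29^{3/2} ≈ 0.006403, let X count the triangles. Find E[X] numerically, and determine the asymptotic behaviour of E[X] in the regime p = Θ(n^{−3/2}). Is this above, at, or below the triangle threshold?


Number of potential triangles: C(29, 3) = 3654.
Each occurs with probability p³ ≈ (0.006403)³ ≈ 2.625482e-07.
By linearity: E[X] = C(29, 3)·p³ ≈ 3654 · 2.625482e-07 ≈ 0.0010.
Since α = 3/2 > 1, p = c/n^{3/2} = o(1/n) is below the triangle threshold p ~ 1/n. Asymptotically E[X] ~ (c³/6)·n^{3(1−α)} = (1³/6)·n^{-1.5} → 0, so by Markov's inequality G has no triangles w.h.p.

E[X] ≈ 0.0010; in regime p = Θ(1/n^{3/2}) E[X] tends to 0 (below the triangle threshold p ~ 1/n).


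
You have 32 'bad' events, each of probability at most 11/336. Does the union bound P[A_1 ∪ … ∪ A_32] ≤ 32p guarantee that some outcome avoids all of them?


Union bound: P[∪_{i=1}^{32} A_i] ≤ Σ_i P[A_i] ≤ 32·p = 32·(11/336) = 22/21.
Numerically: 22/21 ≈ 1.0476.
Is 22/21 < 1? NO.
Since the bound 22/21 is ≥ 1, the union bound is uninformative here; it does NOT by itself certify existence.

32·p = 22/21 ≈ 1.0476; existence NOT certified by the union bound.


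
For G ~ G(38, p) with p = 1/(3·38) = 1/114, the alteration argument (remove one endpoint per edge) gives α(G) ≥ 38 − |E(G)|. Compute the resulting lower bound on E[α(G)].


E[|E(G)|] = C(38, 2)·p = 703 · (1/114) = 37/6.
E[α(G)] ≥ n − E[|E(G)|] = 38 − 37/6 = 191/6.
Numerically: ≈ 31.83333.
(This is only a lower bound; the true E[α(G)] may be larger.)

E[α(G)] ≥ 191/6 ≈ 31.83333.


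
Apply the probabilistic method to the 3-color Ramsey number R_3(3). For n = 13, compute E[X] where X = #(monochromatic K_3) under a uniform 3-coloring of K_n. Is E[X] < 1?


E[X] = C(13, 3) · 3^{1 − 3} = 286 · 3^{−2} = 286/9.
As a reduced fraction: E[X] = 286/9 ≈ 31.77778.
Is E[X] < 1? NO.
Since E[X] ≥ 1, the first-moment bound is inconclusive at n = 13; it does NOT by itself certify R_3(3) > 13.

E[X] = 286/9 ≈ 31.77778; E[X] ≥ 1; first-moment method inconclusive here.
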